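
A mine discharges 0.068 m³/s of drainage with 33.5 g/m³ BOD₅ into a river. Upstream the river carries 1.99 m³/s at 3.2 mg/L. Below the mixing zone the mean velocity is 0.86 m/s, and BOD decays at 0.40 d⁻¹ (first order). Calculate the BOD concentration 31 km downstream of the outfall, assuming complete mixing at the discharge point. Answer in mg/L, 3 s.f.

3.56 mg/L

After complete mixing, C₀ = (0.068·33.5 + 1.99·3.2) / 2.058 = 4.201 mg/L.
Travel time t = 3.1e+04 m / 0.86 m/s = 3.605e+04 s = 0.4172 d.
C = 4.201·exp(−0.40·0.4172) = 4.201·0.8463 = 3.555 mg/L.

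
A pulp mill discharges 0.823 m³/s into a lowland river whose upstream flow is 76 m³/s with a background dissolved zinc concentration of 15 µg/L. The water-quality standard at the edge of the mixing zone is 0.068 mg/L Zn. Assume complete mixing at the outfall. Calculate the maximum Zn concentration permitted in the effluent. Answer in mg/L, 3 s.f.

15 µg/L = 0.015 mg/L.
Mass balance: 0.068·76.82 = 0.823·Cₑ + 76·0.015.
Cₑ = (5.224 − 1.14) / 0.823 = 4.962 mg/L.

4.96 mg/L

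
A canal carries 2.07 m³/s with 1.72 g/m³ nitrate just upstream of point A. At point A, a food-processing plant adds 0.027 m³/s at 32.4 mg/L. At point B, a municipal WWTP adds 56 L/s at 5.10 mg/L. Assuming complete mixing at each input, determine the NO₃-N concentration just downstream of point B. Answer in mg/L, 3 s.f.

2.19 mg/L

After input A: C = (2.07·1.72 + 0.027·32.4) / 2.097 = 2.115 mg/L.
56 L/s = 0.056 m³/s.
After input B: C = (2.097·2.115 + 0.056·5.1) / 2.153 = 2.193 mg/L.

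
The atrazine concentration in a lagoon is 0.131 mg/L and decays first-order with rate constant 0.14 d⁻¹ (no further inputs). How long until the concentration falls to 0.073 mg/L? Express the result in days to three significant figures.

4.18 d

t = ln(C₀/C)/k = ln(0.131/0.073)/0.14 = 0.5847/0.14 = 4.177 d.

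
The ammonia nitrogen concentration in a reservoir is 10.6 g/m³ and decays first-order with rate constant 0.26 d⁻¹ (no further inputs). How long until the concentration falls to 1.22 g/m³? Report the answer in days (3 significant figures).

8.32 d

t = ln(C₀/C)/k = ln(10.6/1.22)/0.26 = 2.162/0.26 = 8.315 d.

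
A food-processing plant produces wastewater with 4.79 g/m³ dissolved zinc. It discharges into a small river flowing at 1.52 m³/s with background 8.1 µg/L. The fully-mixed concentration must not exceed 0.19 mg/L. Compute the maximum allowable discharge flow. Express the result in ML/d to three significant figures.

8.1 µg/L = 0.0081 mg/L.
Mass balance at complete mixing: C_std·(Q_w + Q_r) = Q_w·C_e + Q_r·C_b.
Rearranging, Q_w = Q_r·(C_std − C_b)/(C_e − C_std) = 1.52·(0.19 − 0.0081) / (4.79 − 0.19) = 0.06011 m³/s.
= 5.193 ML/d.

5.19 ML/d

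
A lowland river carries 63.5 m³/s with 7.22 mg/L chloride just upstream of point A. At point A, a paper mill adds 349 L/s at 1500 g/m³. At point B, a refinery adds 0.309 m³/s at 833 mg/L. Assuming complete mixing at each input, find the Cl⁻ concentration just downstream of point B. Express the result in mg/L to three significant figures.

19.3 mg/L

349 L/s = 0.349 m³/s.
After input A: C = (63.5·7.22 + 0.349·1500) / 63.85 = 15.38 mg/L.
After input B: C = (63.85·15.38 + 0.309·833) / 64.16 = 19.32 mg/L.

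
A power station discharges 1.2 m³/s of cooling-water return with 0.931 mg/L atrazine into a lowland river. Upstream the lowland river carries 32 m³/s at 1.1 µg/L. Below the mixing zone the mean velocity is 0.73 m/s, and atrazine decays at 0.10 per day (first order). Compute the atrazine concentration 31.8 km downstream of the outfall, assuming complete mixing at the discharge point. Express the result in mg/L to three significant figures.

0.0330 mg/L

1.1 µg/L = 0.0011 mg/L.
After complete mixing, C₀ = (1.2·0.931 + 32·0.0011) / 33.2 = 0.03471 mg/L.
Travel time t = 3.18e+04 m / 0.73 m/s = 4.356e+04 s = 0.5042 d.
C = 0.03471·exp(−0.10·0.5042) = 0.03471·0.9508 = 0.033 mg/L.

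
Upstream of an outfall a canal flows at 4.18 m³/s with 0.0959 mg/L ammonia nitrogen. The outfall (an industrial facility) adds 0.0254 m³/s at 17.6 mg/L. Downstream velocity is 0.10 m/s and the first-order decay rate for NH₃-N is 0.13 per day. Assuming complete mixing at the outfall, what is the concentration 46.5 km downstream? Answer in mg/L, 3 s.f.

0.100 mg/L

After complete mixing, C₀ = (0.0254·17.6 + 4.18·0.0959) / 4.205 = 0.2016 mg/L.
Travel time t = 4.65e+04 m / 0.10 m/s = 4.65e+05 s = 5.382 d.
C = 0.2016·exp(−0.13·5.382) = 0.2016·0.4968 = 0.1002 mg/L.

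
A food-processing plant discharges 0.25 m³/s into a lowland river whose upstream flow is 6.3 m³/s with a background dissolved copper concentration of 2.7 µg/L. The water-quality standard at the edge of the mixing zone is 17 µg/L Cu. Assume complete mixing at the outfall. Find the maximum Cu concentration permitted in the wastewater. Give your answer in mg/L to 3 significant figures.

0.377 mg/L

2.7 µg/L = 0.0027 mg/L.
17 µg/L = 0.017 mg/L.
Mass balance: 0.017·6.55 = 0.25·Cₑ + 6.3·0.0027.
Cₑ = (0.1114 − 0.01701) / 0.25 = 0.3774 mg/L.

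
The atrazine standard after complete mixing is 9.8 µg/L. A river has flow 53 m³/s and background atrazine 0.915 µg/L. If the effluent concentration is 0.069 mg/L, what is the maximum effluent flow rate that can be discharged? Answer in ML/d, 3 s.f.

687 ML/d

0.915 µg/L = 0.000915 mg/L.
9.8 µg/L = 0.0098 mg/L.
Mass balance at complete mixing: C_std·(Q_w + Q_r) = Q_w·C_e + Q_r·C_b.
Rearranging, Q_w = Q_r·(C_std − C_b)/(C_e − C_std) = 53·(0.0098 − 0.000915) / (0.069 − 0.0098) = 7.954 m³/s.
= 687.3 ML/d.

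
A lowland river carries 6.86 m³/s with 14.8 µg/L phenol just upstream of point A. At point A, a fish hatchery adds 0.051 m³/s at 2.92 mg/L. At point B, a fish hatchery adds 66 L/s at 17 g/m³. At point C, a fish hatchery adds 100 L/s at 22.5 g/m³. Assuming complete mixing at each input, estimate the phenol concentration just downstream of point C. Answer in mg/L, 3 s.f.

0.512 mg/L

14.8 µg/L = 0.0148 mg/L.
After input A: C = (6.86·0.0148 + 0.051·2.92) / 6.911 = 0.03624 mg/L.
66 L/s = 0.066 m³/s.
After input B: C = (6.911·0.03624 + 0.066·17) / 6.977 = 0.1967 mg/L.
100 L/s = 0.1 m³/s.
After input C: C = (6.977·0.1967 + 0.1·22.5) / 7.077 = 0.5119 mg/L.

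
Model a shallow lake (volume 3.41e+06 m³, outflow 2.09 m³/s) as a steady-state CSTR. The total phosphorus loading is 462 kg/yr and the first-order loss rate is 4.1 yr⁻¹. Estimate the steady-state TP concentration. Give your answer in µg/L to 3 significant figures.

5.78 µg/L

Outflow Q = 2.09 m³/s × 3.156e+07 s/yr = 6.596e+07 m³/yr.
Steady-state CSTR mass balance: W = Q·C + k·V·C, so C = W/(Q + kV).
Q + kV = 6.596e+07 + 4.1·3.41e+06 = 7.994e+07 m³/yr.
C = 462/7.994e+07 = 5.78e-06 kg/m³ = 0.00578 mg/L = 5.78 µg/L.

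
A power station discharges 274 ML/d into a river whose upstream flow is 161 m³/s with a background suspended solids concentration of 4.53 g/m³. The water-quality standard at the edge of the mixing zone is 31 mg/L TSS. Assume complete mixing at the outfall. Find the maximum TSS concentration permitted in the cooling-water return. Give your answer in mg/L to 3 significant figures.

274 ML/d = 3.171 m³/s.
Mass balance: 31·164.2 = 3.171·Cₑ + 161·4.53.
Cₑ = (5089 − 729.3) / 3.171 = 1375 mg/L.

1370 mg/L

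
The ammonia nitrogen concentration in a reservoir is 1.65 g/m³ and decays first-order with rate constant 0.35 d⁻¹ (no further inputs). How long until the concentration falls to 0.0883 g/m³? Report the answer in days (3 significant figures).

t = ln(C₀/C)/k = ln(1.65/0.0883)/0.35 = 2.928/0.35 = 8.365 d.

8.37 d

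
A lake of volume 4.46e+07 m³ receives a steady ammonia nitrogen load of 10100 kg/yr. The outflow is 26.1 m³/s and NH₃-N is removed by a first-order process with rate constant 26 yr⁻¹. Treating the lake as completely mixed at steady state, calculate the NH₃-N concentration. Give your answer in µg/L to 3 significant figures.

Outflow Q = 26.1 m³/s × 3.156e+07 s/yr = 8.237e+08 m³/yr.
Steady-state CSTR mass balance: W = Q·C + k·V·C, so C = W/(Q + kV).
Q + kV = 8.237e+08 + 26·4.46e+07 = 1.983e+09 m³/yr.
C = 10100/1.983e+09 = 5.093e-06 kg/m³ = 0.005093 mg/L = 5.093 µg/L.

5.09 µg/L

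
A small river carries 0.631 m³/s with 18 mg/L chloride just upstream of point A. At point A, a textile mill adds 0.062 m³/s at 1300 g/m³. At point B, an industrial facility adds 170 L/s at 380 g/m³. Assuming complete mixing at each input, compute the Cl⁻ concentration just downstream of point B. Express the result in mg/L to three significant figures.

181 mg/L

After input A: C = (0.631·18 + 0.062·1300) / 0.693 = 132.7 mg/L.
170 L/s = 0.17 m³/s.
After input B: C = (0.693·132.7 + 0.17·380) / 0.863 = 181.4 mg/L.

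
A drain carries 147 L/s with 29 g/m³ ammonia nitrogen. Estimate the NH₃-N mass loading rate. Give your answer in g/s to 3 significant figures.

4.26 g/s

147 L/s = 0.147 m³/s.
Mass flux = Q·C = 0.147 m³/s × 29 g/m³ = 4.263 g/s.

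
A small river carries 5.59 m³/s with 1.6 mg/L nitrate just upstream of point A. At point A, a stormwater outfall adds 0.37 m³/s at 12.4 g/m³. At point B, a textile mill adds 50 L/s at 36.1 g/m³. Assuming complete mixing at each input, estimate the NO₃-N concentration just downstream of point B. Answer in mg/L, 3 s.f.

After input A: C = (5.59·1.6 + 0.37·12.4) / 5.96 = 2.27 mg/L.
50 L/s = 0.05 m³/s.
After input B: C = (5.96·2.27 + 0.05·36.1) / 6.01 = 2.552 mg/L.

2.55 mg/L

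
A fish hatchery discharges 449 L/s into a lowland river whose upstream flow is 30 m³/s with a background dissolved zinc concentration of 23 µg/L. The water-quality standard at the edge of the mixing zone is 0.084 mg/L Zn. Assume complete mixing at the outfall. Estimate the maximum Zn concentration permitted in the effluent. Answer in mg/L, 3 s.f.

449 L/s = 0.449 m³/s.
23 µg/L = 0.023 mg/L.
Mass balance: 0.084·30.45 = 0.449·Cₑ + 30·0.023.
Cₑ = (2.558 − 0.69) / 0.449 = 4.16 mg/L.

4.16 mg/L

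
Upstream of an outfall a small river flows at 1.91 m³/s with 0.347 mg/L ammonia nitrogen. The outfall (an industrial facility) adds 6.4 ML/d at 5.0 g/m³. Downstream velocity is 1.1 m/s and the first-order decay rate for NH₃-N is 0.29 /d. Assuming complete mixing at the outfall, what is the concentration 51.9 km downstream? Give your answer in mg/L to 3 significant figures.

0.444 mg/L

6.4 ML/d = 0.07407 m³/s.
After complete mixing, C₀ = (0.07407·5 + 1.91·0.347) / 1.984 = 0.5207 mg/L.
Travel time t = 5.19e+04 m / 1.1 m/s = 4.718e+04 s = 0.5461 d.
C = 0.5207·exp(−0.29·0.5461) = 0.5207·0.8535 = 0.4445 mg/L.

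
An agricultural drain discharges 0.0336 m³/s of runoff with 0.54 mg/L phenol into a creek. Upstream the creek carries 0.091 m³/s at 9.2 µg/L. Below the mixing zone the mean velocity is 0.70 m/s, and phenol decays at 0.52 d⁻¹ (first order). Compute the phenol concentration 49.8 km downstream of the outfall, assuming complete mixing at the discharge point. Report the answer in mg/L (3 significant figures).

9.2 µg/L = 0.0092 mg/L.
After complete mixing, C₀ = (0.0336·0.54 + 0.091·0.0092) / 0.1246 = 0.1523 mg/L.
Travel time t = 4.98e+04 m / 0.70 m/s = 7.114e+04 s = 0.8234 d.
C = 0.1523·exp(−0.52·0.8234) = 0.1523·0.6517 = 0.09928 mg/L.

0.0993 mg/L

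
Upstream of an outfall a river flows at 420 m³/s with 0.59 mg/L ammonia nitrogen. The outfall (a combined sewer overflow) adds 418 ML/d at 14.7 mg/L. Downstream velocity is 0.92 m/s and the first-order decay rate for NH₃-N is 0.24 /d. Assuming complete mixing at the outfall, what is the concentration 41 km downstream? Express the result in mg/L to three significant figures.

418 ML/d = 4.838 m³/s.
After complete mixing, C₀ = (4.838·14.7 + 420·0.59) / 424.8 = 0.7507 mg/L.
Travel time t = 4.1e+04 m / 0.92 m/s = 4.457e+04 s = 0.5158 d.
C = 0.7507·exp(−0.24·0.5158) = 0.7507·0.8836 = 0.6633 mg/L.

0.663 mg/L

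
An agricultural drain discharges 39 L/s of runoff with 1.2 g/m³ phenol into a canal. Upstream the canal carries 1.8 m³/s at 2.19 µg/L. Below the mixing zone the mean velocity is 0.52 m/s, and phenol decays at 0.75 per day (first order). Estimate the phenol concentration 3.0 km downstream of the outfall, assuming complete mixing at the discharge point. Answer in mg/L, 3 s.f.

0.0262 mg/L

39 L/s = 0.039 m³/s.
2.19 µg/L = 0.00219 mg/L.
After complete mixing, C₀ = (0.039·1.2 + 1.8·0.00219) / 1.839 = 0.02759 mg/L.
Travel time t = 3000 m / 0.52 m/s = 5769 s = 0.06677 d.
C = 0.02759·exp(−0.75·0.06677) = 0.02759·0.9512 = 0.02624 mg/L.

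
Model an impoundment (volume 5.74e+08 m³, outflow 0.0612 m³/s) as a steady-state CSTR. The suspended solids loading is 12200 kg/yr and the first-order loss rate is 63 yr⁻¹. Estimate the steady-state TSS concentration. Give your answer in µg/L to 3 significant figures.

Outflow Q = 0.0612 m³/s × 3.156e+07 s/yr = 1.931e+06 m³/yr.
Steady-state CSTR mass balance: W = Q·C + k·V·C, so C = W/(Q + kV).
Q + kV = 1.931e+06 + 63·5.74e+08 = 3.616e+10 m³/yr.
C = 12200/3.616e+10 = 3.374e-07 kg/m³ = 0.0003374 mg/L = 0.3374 µg/L.

0.337 µg/L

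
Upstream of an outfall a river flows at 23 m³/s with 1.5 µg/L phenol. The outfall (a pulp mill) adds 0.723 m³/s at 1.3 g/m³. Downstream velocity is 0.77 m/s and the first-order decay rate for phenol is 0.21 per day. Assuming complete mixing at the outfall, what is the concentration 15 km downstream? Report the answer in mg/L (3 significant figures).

1.5 µg/L = 0.0015 mg/L.
After complete mixing, C₀ = (0.723·1.3 + 23·0.0015) / 23.72 = 0.04107 mg/L.
Travel time t = 1.5e+04 m / 0.77 m/s = 1.948e+04 s = 0.2255 d.
C = 0.04107·exp(−0.21·0.2255) = 0.04107·0.9538 = 0.03917 mg/L.

0.0392 mg/L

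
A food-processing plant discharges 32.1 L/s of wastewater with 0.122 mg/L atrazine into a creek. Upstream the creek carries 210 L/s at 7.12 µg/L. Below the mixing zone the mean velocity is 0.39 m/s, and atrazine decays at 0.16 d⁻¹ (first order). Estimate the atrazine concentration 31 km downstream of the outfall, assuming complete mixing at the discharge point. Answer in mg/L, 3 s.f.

0.0193 mg/L

32.1 L/s = 0.0321 m³/s.
210 L/s = 0.21 m³/s.
7.12 µg/L = 0.00712 mg/L.
After complete mixing, C₀ = (0.0321·0.122 + 0.21·0.00712) / 0.2421 = 0.02235 mg/L.
Travel time t = 3.1e+04 m / 0.39 m/s = 7.949e+04 s = 0.92 d.
C = 0.02235·exp(−0.16·0.92) = 0.02235·0.8631 = 0.01929 mg/L.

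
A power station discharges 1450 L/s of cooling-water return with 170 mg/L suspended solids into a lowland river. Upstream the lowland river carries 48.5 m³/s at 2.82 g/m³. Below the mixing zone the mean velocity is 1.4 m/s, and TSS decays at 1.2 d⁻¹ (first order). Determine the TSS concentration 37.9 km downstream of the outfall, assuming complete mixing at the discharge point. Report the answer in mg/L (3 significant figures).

1450 L/s = 1.45 m³/s.
After complete mixing, C₀ = (1.45·170 + 48.5·2.82) / 49.95 = 7.673 mg/L.
Travel time t = 3.79e+04 m / 1.4 m/s = 2.707e+04 s = 0.3133 d.
C = 7.673·exp(−1.2·0.3133) = 7.673·0.6866 = 5.268 mg/L.

5.27 mg/L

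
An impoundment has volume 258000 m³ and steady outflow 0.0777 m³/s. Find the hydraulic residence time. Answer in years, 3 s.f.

0.105 yr

Q = 0.0777 m³/s × 3.156e+07 s/yr = 2.452e+06 m³/yr.
Hydraulic residence time τ = V/Q = 258000/2.452e+06 = 0.1052 yr.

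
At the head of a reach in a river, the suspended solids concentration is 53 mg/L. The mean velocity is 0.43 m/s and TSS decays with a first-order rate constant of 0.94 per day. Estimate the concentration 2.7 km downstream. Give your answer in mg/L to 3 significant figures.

Travel time t = 2.7 km / 0.43 m/s = 2700/0.43 = 6279 s = 0.07267 d.
First-order decay: C = 53·exp(−0.94·0.07267) = 53·0.934 = 49.5 mg/L.

49.5 mg/L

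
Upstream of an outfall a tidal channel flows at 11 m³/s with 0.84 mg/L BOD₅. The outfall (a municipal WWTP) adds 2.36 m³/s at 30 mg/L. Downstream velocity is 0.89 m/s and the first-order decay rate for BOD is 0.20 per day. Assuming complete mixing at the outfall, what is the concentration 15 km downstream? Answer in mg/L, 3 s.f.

After complete mixing, C₀ = (2.36·30 + 11·0.84) / 13.36 = 5.991 mg/L.
Travel time t = 1.5e+04 m / 0.89 m/s = 1.685e+04 s = 0.1951 d.
C = 5.991·exp(−0.20·0.1951) = 5.991·0.9617 = 5.762 mg/L.

5.76 mg/L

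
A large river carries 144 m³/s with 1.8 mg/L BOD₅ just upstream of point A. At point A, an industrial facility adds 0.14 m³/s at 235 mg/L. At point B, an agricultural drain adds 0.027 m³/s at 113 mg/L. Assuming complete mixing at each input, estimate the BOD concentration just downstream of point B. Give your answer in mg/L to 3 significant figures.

2.05 mg/L

After input A: C = (144·1.8 + 0.14·235) / 144.1 = 2.027 mg/L.
After input B: C = (144.1·2.027 + 0.027·113) / 144.2 = 2.047 mg/L.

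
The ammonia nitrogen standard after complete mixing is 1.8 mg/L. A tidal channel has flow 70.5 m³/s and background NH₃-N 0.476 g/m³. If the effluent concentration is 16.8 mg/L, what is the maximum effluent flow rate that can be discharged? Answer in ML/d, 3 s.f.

Mass balance at complete mixing: C_std·(Q_w + Q_r) = Q_w·C_e + Q_r·C_b.
Rearranging, Q_w = Q_r·(C_std − C_b)/(C_e − C_std) = 70.5·(1.8 − 0.476) / (16.8 − 1.8) = 6.223 m³/s.
= 537.6 ML/d.

538 ML/d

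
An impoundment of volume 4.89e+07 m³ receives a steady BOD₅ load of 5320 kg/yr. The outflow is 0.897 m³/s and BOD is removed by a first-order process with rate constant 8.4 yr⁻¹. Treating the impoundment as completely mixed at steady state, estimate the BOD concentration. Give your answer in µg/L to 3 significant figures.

12.1 µg/L

Outflow Q = 0.897 m³/s × 3.156e+07 s/yr = 2.831e+07 m³/yr.
Steady-state CSTR mass balance: W = Q·C + k·V·C, so C = W/(Q + kV).
Q + kV = 2.831e+07 + 8.4·4.89e+07 = 4.391e+08 m³/yr.
C = 5320/4.391e+08 = 1.212e-05 kg/m³ = 0.01212 mg/L = 12.12 µg/L.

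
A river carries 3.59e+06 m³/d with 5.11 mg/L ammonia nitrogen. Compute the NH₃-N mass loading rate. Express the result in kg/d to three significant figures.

3.59e+06 m³/d = 41.55 m³/s.
Mass flux = Q·C = 41.55 m³/s × 5.11 g/m³ = 212.3 g/s.
= 212.3 g/s × 86.4 = 1.834e+04 kg/d.

18300 kg/d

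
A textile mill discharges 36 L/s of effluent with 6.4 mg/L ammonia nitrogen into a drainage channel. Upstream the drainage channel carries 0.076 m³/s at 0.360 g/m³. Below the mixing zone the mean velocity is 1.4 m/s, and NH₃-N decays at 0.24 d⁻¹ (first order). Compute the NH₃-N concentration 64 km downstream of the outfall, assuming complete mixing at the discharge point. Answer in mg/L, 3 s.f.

36 L/s = 0.036 m³/s.
After complete mixing, C₀ = (0.036·6.4 + 0.076·0.36) / 0.112 = 2.301 mg/L.
Travel time t = 6.4e+04 m / 1.4 m/s = 4.571e+04 s = 0.5291 d.
C = 2.301·exp(−0.24·0.5291) = 2.301·0.8807 = 2.027 mg/L.

2.03 mg/L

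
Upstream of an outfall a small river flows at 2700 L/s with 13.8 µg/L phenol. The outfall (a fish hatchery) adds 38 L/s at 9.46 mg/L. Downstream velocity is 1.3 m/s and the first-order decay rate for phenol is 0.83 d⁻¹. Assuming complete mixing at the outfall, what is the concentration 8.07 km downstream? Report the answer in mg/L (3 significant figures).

38 L/s = 0.038 m³/s.
2700 L/s = 2.7 m³/s.
13.8 µg/L = 0.0138 mg/L.
After complete mixing, C₀ = (0.038·9.46 + 2.7·0.0138) / 2.738 = 0.1449 mg/L.
Travel time t = 8070 m / 1.3 m/s = 6208 s = 0.07185 d.
C = 0.1449·exp(−0.83·0.07185) = 0.1449·0.9421 = 0.1365 mg/L.

0.137 mg/L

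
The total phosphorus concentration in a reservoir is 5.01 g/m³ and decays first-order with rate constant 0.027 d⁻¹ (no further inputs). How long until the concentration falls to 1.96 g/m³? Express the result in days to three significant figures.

34.8 d

t = ln(C₀/C)/k = ln(5.01/1.96)/0.027 = 0.9385/0.027 = 34.76 d.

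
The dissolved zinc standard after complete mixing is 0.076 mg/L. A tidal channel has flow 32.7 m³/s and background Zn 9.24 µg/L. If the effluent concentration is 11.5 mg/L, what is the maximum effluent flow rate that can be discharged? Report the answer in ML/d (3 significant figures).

16.5 ML/d

9.24 µg/L = 0.00924 mg/L.
Mass balance at complete mixing: C_std·(Q_w + Q_r) = Q_w·C_e + Q_r·C_b.
Rearranging, Q_w = Q_r·(C_std − C_b)/(C_e − C_std) = 32.7·(0.076 − 0.00924) / (11.5 − 0.076) = 0.1911 m³/s.
= 16.51 ML/d.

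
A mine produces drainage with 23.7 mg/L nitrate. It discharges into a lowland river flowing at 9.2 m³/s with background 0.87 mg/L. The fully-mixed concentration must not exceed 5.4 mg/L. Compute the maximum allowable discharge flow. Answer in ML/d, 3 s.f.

197 ML/d

Mass balance at complete mixing: C_std·(Q_w + Q_r) = Q_w·C_e + Q_r·C_b.
Rearranging, Q_w = Q_r·(C_std − C_b)/(C_e − C_std) = 9.2·(5.4 − 0.87) / (23.7 − 5.4) = 2.277 m³/s.
= 196.8 ML/d.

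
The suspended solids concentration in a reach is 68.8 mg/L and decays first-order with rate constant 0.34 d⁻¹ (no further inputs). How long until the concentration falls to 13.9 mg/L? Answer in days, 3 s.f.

t = ln(C₀/C)/k = ln(68.8/13.9)/0.34 = 1.599/0.34 = 4.704 d.

4.70 d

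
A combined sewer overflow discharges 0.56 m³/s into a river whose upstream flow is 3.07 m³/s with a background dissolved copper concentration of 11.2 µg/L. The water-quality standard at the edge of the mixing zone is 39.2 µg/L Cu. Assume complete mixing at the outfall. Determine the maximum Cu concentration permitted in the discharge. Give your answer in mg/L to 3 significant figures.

0.193 mg/L

11.2 µg/L = 0.0112 mg/L.
39.2 µg/L = 0.0392 mg/L.
Mass balance: 0.0392·3.63 = 0.56·Cₑ + 3.07·0.0112.
Cₑ = (0.1423 − 0.03438) / 0.56 = 0.1927 mg/L.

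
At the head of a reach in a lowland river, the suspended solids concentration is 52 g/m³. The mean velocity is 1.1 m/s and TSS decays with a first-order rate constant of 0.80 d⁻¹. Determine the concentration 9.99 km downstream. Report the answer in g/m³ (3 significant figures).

47.8 g/m³

Travel time t = 9.99 km / 1.1 m/s = 9990/1.1 = 9082 s = 0.1051 d.
First-order decay: C = 52·exp(−0.80·0.1051) = 52·0.9193 = 47.81 g/m³.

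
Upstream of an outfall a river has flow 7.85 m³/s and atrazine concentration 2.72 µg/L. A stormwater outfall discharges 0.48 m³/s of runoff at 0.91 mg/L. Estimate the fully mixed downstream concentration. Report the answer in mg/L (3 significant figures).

0.0550 mg/L

2.72 µg/L = 0.00272 mg/L.
Flow-weighted mixing gives C = (0.48·0.91 + 7.85·0.00272) / (0.48 + 7.85) = 0.4582/8.33 = 0.055 mg/L.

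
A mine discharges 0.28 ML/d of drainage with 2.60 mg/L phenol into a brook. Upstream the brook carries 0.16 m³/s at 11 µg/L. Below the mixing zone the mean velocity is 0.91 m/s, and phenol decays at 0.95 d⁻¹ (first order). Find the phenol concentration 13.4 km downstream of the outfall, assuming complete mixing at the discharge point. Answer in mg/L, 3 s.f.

0.28 ML/d = 0.003241 m³/s.
11 µg/L = 0.011 mg/L.
After complete mixing, C₀ = (0.003241·2.6 + 0.16·0.011) / 0.1632 = 0.0624 mg/L.
Travel time t = 1.34e+04 m / 0.91 m/s = 1.473e+04 s = 0.1704 d.
C = 0.0624·exp(−0.95·0.1704) = 0.0624·0.8505 = 0.05307 mg/L.

0.0531 mg/L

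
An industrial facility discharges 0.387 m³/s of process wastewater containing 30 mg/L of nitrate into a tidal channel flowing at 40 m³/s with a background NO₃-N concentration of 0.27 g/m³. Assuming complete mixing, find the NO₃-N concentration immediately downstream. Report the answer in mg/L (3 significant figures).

0.555 mg/L

By mass balance at complete mixing, C = (0.387·30 + 40·0.27) / (0.387 + 40) = 22.41/40.39 = 0.5549 mg/L.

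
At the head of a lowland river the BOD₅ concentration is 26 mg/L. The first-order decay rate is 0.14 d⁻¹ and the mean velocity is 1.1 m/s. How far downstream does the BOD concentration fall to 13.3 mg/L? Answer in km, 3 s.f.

455 km

From C = C₀·e^(−kt), t = ln(C₀/C)/k = ln(26/13.3)/0.14 = 0.6703/0.14 = 4.788 d.
Distance = v·t = 1.1 m/s × 4.137e+05 s = 4.551e+05 m = 455.1 km.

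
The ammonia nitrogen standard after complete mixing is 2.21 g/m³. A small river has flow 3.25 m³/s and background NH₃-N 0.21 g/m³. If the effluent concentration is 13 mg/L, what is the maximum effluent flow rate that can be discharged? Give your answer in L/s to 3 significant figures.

602 L/s

Mass balance at complete mixing: C_std·(Q_w + Q_r) = Q_w·C_e + Q_r·C_b.
Rearranging, Q_w = Q_r·(C_std − C_b)/(C_e − C_std) = 3.25·(2.21 − 0.21) / (13 − 2.21) = 0.6024 m³/s.
= 602.4 L/s.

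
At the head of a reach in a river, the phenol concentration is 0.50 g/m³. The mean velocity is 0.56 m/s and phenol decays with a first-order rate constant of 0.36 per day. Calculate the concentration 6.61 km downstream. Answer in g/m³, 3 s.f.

0.476 g/m³

Travel time t = 6.61 km / 0.56 m/s = 6610/0.56 = 1.18e+04 s = 0.1366 d.
First-order decay: C = 0.50·exp(−0.36·0.1366) = 0.50·0.952 = 0.476 g/m³.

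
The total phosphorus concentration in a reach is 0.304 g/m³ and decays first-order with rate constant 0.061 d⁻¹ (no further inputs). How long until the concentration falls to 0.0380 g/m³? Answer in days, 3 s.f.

34.1 d

t = ln(C₀/C)/k = ln(0.304/0.0380)/0.061 = 2.079/0.061 = 34.09 d.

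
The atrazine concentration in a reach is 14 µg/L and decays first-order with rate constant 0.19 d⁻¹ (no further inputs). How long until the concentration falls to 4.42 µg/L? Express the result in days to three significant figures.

t = ln(C₀/C)/k = ln(14/4.42)/0.19 = 1.153/0.19 = 6.068 d.

6.07 d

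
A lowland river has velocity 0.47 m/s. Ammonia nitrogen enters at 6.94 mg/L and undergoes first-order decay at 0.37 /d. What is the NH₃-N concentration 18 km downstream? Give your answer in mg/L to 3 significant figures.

5.89 mg/L

Travel time t = 18 km / 0.47 m/s = 1.8e+04/0.47 = 3.83e+04 s = 0.4433 d.
First-order decay: C = 6.94·exp(−0.37·0.4433) = 6.94·0.8487 = 5.89 mg/L.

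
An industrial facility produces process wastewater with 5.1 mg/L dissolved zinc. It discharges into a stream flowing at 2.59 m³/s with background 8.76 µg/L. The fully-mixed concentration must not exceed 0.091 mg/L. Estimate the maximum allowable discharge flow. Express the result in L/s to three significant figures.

8.76 µg/L = 0.00876 mg/L.
Mass balance at complete mixing: C_std·(Q_w + Q_r) = Q_w·C_e + Q_r·C_b.
Rearranging, Q_w = Q_r·(C_std − C_b)/(C_e − C_std) = 2.59·(0.091 − 0.00876) / (5.1 − 0.091) = 0.04252 m³/s.
= 42.52 L/s.

42.5 L/s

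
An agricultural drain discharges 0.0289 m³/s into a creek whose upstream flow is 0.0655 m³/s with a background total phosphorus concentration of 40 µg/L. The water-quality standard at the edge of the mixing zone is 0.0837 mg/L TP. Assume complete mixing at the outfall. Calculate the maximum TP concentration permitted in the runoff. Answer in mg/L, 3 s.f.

0.183 mg/L

40 µg/L = 0.04 mg/L.
Mass balance: 0.0837·0.0944 = 0.0289·Cₑ + 0.0655·0.04.
Cₑ = (0.007901 − 0.00262) / 0.0289 = 0.1827 mg/L.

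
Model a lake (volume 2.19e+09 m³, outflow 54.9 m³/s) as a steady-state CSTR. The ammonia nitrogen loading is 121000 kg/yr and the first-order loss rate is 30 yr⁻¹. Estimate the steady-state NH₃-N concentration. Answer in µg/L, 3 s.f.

1.79 µg/L

Outflow Q = 54.9 m³/s × 3.156e+07 s/yr = 1.733e+09 m³/yr.
Steady-state CSTR mass balance: W = Q·C + k·V·C, so C = W/(Q + kV).
Q + kV = 1.733e+09 + 30·2.19e+09 = 6.743e+10 m³/yr.
C = 121000/6.743e+10 = 1.794e-06 kg/m³ = 0.001794 mg/L = 1.794 µg/L.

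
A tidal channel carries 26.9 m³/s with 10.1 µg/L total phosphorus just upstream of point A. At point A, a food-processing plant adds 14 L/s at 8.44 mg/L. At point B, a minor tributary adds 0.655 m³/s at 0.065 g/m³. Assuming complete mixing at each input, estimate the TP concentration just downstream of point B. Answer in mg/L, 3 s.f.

10.1 µg/L = 0.0101 mg/L.
14 L/s = 0.014 m³/s.
After input A: C = (26.9·0.0101 + 0.014·8.44) / 26.91 = 0.01449 mg/L.
After input B: C = (26.91·0.01449 + 0.655·0.065) / 27.57 = 0.01569 mg/L.

0.0157 mg/L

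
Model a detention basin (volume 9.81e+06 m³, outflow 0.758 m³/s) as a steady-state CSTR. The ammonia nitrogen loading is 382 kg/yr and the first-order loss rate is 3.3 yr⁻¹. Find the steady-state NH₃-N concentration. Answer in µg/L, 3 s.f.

6.79 µg/L

Outflow Q = 0.758 m³/s × 3.156e+07 s/yr = 2.392e+07 m³/yr.
Steady-state CSTR mass balance: W = Q·C + k·V·C, so C = W/(Q + kV).
Q + kV = 2.392e+07 + 3.3·9.81e+06 = 5.629e+07 m³/yr.
C = 382/5.629e+07 = 6.786e-06 kg/m³ = 0.006786 mg/L = 6.786 µg/L.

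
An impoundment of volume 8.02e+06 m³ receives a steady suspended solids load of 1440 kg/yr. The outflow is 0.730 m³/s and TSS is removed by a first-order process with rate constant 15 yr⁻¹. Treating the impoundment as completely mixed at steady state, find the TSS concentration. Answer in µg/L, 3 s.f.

Outflow Q = 0.730 m³/s × 3.156e+07 s/yr = 2.304e+07 m³/yr.
Steady-state CSTR mass balance: W = Q·C + k·V·C, so C = W/(Q + kV).
Q + kV = 2.304e+07 + 15·8.02e+06 = 1.433e+08 m³/yr.
C = 1440/1.433e+08 = 1.005e-05 kg/m³ = 0.01005 mg/L = 10.05 µg/L.

10.0 µg/L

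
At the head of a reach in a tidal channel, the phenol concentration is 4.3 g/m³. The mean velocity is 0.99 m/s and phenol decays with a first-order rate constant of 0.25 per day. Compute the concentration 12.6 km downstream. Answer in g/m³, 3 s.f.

Travel time t = 12.6 km / 0.99 m/s = 1.26e+04/0.99 = 1.273e+04 s = 0.1473 d.
First-order decay: C = 4.3·exp(−0.25·0.1473) = 4.3·0.9638 = 4.145 g/m³.

4.14 g/m³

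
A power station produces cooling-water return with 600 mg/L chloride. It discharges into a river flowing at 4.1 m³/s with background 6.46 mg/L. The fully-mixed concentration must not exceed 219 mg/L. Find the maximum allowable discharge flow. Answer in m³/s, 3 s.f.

2.29 m³/s

Mass balance at complete mixing: C_std·(Q_w + Q_r) = Q_w·C_e + Q_r·C_b.
Rearranging, Q_w = Q_r·(C_std − C_b)/(C_e − C_std) = 4.1·(219 − 6.46) / (600 − 219) = 2.287 m³/s.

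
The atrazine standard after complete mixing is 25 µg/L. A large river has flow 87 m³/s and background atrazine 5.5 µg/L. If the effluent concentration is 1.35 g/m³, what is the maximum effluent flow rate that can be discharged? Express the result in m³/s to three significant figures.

5.5 µg/L = 0.0055 mg/L.
25 µg/L = 0.025 mg/L.
Mass balance at complete mixing: C_std·(Q_w + Q_r) = Q_w·C_e + Q_r·C_b.
Rearranging, Q_w = Q_r·(C_std − C_b)/(C_e − C_std) = 87·(0.025 − 0.0055) / (1.35 − 0.025) = 1.28 m³/s.

1.28 m³/s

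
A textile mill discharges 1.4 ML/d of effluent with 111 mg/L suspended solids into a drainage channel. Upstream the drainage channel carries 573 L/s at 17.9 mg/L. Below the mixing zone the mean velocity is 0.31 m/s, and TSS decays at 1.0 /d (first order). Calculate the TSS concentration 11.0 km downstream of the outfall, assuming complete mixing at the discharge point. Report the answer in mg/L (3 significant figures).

13.6 mg/L

1.4 ML/d = 0.0162 m³/s.
573 L/s = 0.573 m³/s.
After complete mixing, C₀ = (0.0162·111 + 0.573·17.9) / 0.5892 = 20.46 mg/L.
Travel time t = 1.1e+04 m / 0.31 m/s = 3.548e+04 s = 0.4107 d.
C = 20.46·exp(−1.0·0.4107) = 20.46·0.6632 = 13.57 mg/L.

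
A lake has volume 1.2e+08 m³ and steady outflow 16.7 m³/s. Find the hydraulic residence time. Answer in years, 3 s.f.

0.228 yr

Q = 16.7 m³/s × 3.156e+07 s/yr = 5.27e+08 m³/yr.
Hydraulic residence time τ = V/Q = 1.2e+08/5.27e+08 = 0.2277 yr.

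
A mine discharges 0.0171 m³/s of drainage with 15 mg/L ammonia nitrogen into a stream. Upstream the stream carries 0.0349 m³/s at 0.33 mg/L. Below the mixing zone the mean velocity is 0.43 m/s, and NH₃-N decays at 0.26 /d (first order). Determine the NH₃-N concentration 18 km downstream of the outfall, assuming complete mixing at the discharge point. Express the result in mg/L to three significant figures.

After complete mixing, C₀ = (0.0171·15 + 0.0349·0.33) / 0.052 = 5.154 mg/L.
Travel time t = 1.8e+04 m / 0.43 m/s = 4.186e+04 s = 0.4845 d.
C = 5.154·exp(−0.26·0.4845) = 5.154·0.8816 = 4.544 mg/L.

4.54 mg/L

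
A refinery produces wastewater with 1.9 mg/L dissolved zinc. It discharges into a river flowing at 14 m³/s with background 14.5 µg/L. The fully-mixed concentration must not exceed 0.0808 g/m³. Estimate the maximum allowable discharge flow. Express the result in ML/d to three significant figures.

44.1 ML/d

14.5 µg/L = 0.0145 mg/L.
Mass balance at complete mixing: C_std·(Q_w + Q_r) = Q_w·C_e + Q_r·C_b.
Rearranging, Q_w = Q_r·(C_std − C_b)/(C_e − C_std) = 14·(0.0808 − 0.0145) / (1.9 − 0.0808) = 0.5102 m³/s.
= 44.08 ML/d.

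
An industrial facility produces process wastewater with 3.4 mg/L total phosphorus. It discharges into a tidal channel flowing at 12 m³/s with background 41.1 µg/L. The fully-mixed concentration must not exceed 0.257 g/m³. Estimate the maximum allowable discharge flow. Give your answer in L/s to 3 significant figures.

41.1 µg/L = 0.0411 mg/L.
Mass balance at complete mixing: C_std·(Q_w + Q_r) = Q_w·C_e + Q_r·C_b.
Rearranging, Q_w = Q_r·(C_std − C_b)/(C_e − C_std) = 12·(0.257 − 0.0411) / (3.4 − 0.257) = 0.8243 m³/s.
= 824.3 L/s.

824 L/s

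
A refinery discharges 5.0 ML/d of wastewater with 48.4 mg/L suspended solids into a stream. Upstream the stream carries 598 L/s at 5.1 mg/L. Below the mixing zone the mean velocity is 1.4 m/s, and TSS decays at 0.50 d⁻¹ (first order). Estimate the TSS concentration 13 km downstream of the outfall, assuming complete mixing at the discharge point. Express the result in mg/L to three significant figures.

5.0 ML/d = 0.05787 m³/s.
598 L/s = 0.598 m³/s.
After complete mixing, C₀ = (0.05787·48.4 + 0.598·5.1) / 0.6559 = 8.921 mg/L.
Travel time t = 1.3e+04 m / 1.4 m/s = 9286 s = 0.1075 d.
C = 8.921·exp(−0.50·0.1075) = 8.921·0.9477 = 8.454 mg/L.

8.45 mg/L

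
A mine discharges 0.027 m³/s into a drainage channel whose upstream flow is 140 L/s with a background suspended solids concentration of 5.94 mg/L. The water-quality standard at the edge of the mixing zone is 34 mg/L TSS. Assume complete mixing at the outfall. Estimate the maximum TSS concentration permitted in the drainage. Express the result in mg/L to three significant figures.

140 L/s = 0.14 m³/s.
Mass balance: 34·0.167 = 0.027·Cₑ + 0.14·5.94.
Cₑ = (5.678 − 0.8316) / 0.027 = 179.5 mg/L.

179 mg/L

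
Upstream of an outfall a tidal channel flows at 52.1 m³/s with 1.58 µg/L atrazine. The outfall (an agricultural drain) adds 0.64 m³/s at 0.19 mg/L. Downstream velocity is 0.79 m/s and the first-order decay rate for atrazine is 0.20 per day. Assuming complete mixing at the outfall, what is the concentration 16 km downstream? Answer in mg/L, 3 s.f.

0.00369 mg/L

1.58 µg/L = 0.00158 mg/L.
After complete mixing, C₀ = (0.64·0.19 + 52.1·0.00158) / 52.74 = 0.003866 mg/L.
Travel time t = 1.6e+04 m / 0.79 m/s = 2.025e+04 s = 0.2344 d.
C = 0.003866·exp(−0.20·0.2344) = 0.003866·0.9542 = 0.003689 mg/L.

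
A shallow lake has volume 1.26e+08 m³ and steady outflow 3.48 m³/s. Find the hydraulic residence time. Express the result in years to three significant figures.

Q = 3.48 m³/s × 3.156e+07 s/yr = 1.098e+08 m³/yr.
Hydraulic residence time τ = V/Q = 1.26e+08/1.098e+08 = 1.147 yr.

1.15 yr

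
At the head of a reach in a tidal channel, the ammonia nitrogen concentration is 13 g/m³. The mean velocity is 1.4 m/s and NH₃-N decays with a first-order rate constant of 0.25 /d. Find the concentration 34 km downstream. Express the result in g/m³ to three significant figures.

12.1 g/m³

Travel time t = 34 km / 1.4 m/s = 3.4e+04/1.4 = 2.429e+04 s = 0.2811 d.
First-order decay: C = 13·exp(−0.25·0.2811) = 13·0.9321 = 12.12 g/m³.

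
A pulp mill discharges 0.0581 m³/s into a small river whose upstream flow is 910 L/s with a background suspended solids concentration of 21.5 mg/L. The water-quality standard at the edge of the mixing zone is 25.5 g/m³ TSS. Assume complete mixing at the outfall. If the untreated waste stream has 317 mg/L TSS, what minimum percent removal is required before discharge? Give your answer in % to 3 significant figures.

72.2 %

910 L/s = 0.91 m³/s.
Mass balance: 25.5·0.9681 = 0.0581·Cₑ + 0.91·21.5.
Cₑ = (24.69 − 19.57) / 0.0581 = 88.15 mg/L.
Required removal = 1 − 88.15/317 = 72.19 %.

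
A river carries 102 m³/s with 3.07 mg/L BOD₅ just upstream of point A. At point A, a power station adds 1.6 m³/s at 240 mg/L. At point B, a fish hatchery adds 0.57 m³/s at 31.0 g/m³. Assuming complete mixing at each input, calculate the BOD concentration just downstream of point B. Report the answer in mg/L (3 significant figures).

After input A: C = (102·3.07 + 1.6·240) / 103.6 = 6.729 mg/L.
After input B: C = (103.6·6.729 + 0.57·31) / 104.2 = 6.862 mg/L.

6.86 mg/L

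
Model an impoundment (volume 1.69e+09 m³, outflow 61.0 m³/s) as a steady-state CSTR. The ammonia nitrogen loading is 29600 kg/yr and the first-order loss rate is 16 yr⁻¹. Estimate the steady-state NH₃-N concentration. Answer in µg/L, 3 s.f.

1.02 µg/L

Outflow Q = 61.0 m³/s × 3.156e+07 s/yr = 1.925e+09 m³/yr.
Steady-state CSTR mass balance: W = Q·C + k·V·C, so C = W/(Q + kV).
Q + kV = 1.925e+09 + 16·1.69e+09 = 2.897e+10 m³/yr.
C = 29600/2.897e+10 = 1.022e-06 kg/m³ = 0.001022 mg/L = 1.022 µg/L.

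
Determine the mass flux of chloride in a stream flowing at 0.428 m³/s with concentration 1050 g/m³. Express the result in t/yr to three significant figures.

Mass flux = Q·C = 0.428 m³/s × 1050 g/m³ = 449.4 g/s.
= 449.4 g/s × 31.56 = 1.418e+04 t/yr.

14200 t/yr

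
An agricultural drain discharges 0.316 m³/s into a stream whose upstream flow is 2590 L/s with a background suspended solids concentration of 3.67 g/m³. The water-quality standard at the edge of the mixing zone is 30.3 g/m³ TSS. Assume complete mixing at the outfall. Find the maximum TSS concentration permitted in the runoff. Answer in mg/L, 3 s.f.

2590 L/s = 2.59 m³/s.
Mass balance: 30.3·2.906 = 0.316·Cₑ + 2.59·3.67.
Cₑ = (88.05 − 9.505) / 0.316 = 248.6 mg/L.

249 mg/L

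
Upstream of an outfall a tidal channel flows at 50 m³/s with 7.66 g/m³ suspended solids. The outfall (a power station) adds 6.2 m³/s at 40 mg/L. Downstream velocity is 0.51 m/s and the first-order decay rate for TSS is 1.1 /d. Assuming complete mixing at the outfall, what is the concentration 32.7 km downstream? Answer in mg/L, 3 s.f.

After complete mixing, C₀ = (6.2·40 + 50·7.66) / 56.2 = 11.23 mg/L.
Travel time t = 3.27e+04 m / 0.51 m/s = 6.412e+04 s = 0.7421 d.
C = 11.23·exp(−1.1·0.7421) = 11.23·0.4421 = 4.963 mg/L.

4.96 mg/L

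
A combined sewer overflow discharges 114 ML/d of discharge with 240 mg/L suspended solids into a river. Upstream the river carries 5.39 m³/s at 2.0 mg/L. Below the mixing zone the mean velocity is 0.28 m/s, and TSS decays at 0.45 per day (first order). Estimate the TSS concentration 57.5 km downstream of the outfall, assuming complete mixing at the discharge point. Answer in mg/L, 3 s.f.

16.7 mg/L

114 ML/d = 1.319 m³/s.
After complete mixing, C₀ = (1.319·240 + 5.39·2) / 6.709 = 48.8 mg/L.
Travel time t = 5.75e+04 m / 0.28 m/s = 2.054e+05 s = 2.377 d.
C = 48.8·exp(−0.45·2.377) = 48.8·0.3432 = 16.75 mg/L.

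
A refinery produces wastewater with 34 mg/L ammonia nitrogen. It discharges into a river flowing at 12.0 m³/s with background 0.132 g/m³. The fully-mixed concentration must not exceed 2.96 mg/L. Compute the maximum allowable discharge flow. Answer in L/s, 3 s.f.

Mass balance at complete mixing: C_std·(Q_w + Q_r) = Q_w·C_e + Q_r·C_b.
Rearranging, Q_w = Q_r·(C_std − C_b)/(C_e − C_std) = 12.0·(2.96 − 0.132) / (34 − 2.96) = 1.093 m³/s.
= 1093 L/s.

1090 L/s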